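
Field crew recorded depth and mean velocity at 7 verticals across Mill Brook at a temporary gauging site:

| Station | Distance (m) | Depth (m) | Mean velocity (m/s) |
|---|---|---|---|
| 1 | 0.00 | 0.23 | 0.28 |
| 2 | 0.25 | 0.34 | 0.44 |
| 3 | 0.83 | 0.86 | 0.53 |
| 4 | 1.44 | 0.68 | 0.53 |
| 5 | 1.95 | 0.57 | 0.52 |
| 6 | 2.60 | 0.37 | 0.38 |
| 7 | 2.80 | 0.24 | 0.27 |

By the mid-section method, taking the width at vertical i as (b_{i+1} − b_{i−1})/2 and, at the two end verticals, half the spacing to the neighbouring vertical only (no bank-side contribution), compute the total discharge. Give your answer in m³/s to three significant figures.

0.781 m³/s

w_1 = (0.25 − 0.00)/2 = 0.125 m; q_1 = 0.28 × 0.23 × 0.125 = 0.008050 m³/s
w_2 = (0.83 − 0.00)/2 = 0.415 m; q_2 = 0.44 × 0.34 × 0.415 = 0.06208 m³/s
w_3 = (1.44 − 0.25)/2 = 0.595 m; q_3 = 0.53 × 0.86 × 0.595 = 0.2712 m³/s
w_4 = (1.95 − 0.83)/2 = 0.56 m; q_4 = 0.53 × 0.68 × 0.56 = 0.2018 m³/s
w_5 = (2.60 − 1.44)/2 = 0.58 m; q_5 = 0.52 × 0.57 × 0.58 = 0.1719 m³/s
w_6 = (2.80 − 1.95)/2 = 0.425 m; q_6 = 0.38 × 0.37 × 0.425 = 0.05976 m³/s
w_7 = (2.80 − 2.60)/2 = 0.1 m; q_7 = 0.27 × 0.24 × 0.1 = 0.006480 m³/s
Q = Σ qᵢ = 0.7813 m³/s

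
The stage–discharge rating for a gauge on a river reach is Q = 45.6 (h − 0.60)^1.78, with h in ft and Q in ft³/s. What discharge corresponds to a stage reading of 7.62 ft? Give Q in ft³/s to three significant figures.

1460 ft³/s

Q = 45.6 × (7.62 − 0.60)^1.78 = 45.6 × 7.02^1.78 = 1464 ft³/s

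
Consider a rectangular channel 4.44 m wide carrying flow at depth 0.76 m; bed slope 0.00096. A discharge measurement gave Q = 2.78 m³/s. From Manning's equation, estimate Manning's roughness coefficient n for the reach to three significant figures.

0.0257

A = b·y = 4.44 × 0.76 = 3.374 m²
P = b + 2y = 4.44 + 2×0.76 = 5.960 m
R = A/P = 3.374/5.960 = 0.5662 m
n = (1/Q)·A·R^(2/3)·S^(1/2) = (1/2.78) × 3.374 × 0.6844 × 0.03098 = 0.02574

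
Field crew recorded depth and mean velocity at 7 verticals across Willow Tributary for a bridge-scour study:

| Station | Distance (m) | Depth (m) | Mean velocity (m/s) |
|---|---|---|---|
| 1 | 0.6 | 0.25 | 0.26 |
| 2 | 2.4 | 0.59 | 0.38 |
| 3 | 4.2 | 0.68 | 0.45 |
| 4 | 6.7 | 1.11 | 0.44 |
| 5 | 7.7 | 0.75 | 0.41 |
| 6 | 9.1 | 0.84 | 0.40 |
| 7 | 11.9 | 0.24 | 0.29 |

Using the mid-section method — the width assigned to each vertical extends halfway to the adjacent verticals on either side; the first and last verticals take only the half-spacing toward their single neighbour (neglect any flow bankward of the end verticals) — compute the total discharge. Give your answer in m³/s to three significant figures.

3.15 m³/s

w_1 = (2.4 − 0.6)/2 = 0.9 m; q_1 = 0.26 × 0.25 × 0.9 = 0.05850 m³/s
w_2 = (4.2 − 0.6)/2 = 1.8 m; q_2 = 0.38 × 0.59 × 1.8 = 0.4036 m³/s
w_3 = (6.7 − 2.4)/2 = 2.15 m; q_3 = 0.45 × 0.68 × 2.15 = 0.6579 m³/s
w_4 = (7.7 − 4.2)/2 = 1.75 m; q_4 = 0.44 × 1.11 × 1.75 = 0.8547 m³/s
w_5 = (9.1 − 6.7)/2 = 1.2 m; q_5 = 0.41 × 0.75 × 1.2 = 0.3690 m³/s
w_6 = (11.9 − 7.7)/2 = 2.1 m; q_6 = 0.40 × 0.84 × 2.1 = 0.7056 m³/s
w_7 = (11.9 − 9.1)/2 = 1.4 m; q_7 = 0.29 × 0.24 × 1.4 = 0.09744 m³/s
Q = Σ qᵢ = 3.147 m³/s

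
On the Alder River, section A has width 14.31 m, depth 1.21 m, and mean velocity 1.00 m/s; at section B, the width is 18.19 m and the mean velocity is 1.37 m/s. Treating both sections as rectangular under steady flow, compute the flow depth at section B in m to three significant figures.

Q = A₁V₁ = (14.31×1.21) × 1.00 = 17.32 m³/s
d₂ = Q/(b₂ V₂) = 17.32/(18.19×1.37) = 0.6948 m

0.695 m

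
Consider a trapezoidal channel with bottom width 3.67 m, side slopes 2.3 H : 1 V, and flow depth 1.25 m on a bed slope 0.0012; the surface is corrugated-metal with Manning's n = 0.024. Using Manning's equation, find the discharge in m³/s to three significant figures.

A = (b + z·y)·y = (3.67 + 2.3×1.25)×1.25 = 8.181 m²
P = b + 2y√(1+z²) = 3.67 + 2×1.25×√(1+2.3²) = 9.940 m
R = A/P = 8.181/9.940 = 0.8231 m
Q = (1/n)·A·R^(2/3)·S^(1/2) = (1/0.024) × 8.181 × 0.8231^(2/3) × 0.0012^(1/2) = 10.37 m³/s

10.4 m³/s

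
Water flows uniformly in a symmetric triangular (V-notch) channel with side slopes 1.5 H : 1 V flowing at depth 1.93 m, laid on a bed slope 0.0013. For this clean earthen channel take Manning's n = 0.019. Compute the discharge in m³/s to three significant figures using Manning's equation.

A = z·y² = 1.5×1.93² = 5.587 m²
P = 2y√(1+z²) = 2×1.93×√(1+1.5²) = 6.959 m
R = A/P = 5.587/6.959 = 0.8029 m
Q = (1/n)·A·R^(2/3)·S^(1/2) = (1/0.019) × 5.587 × 0.8029^(2/3) × 0.0013^(1/2) = 9.160 m³/s

9.16 m³/s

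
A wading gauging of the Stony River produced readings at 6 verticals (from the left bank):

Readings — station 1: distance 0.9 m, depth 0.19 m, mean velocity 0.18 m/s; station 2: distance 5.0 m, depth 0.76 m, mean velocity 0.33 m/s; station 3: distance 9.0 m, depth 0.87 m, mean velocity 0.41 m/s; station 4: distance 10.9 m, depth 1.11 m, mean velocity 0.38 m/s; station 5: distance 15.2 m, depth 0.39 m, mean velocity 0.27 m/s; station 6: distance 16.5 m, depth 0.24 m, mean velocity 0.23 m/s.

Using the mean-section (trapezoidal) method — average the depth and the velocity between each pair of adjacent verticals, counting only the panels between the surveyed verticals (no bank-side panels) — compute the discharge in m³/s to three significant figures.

3.60 m³/s

Panel 1-2: Δb = 4.1 m, d̄ = (0.19+0.76)/2 = 0.475, v̄ = (0.18+0.33)/2 = 0.255 → q = 4.1×0.475×0.255 = 0.4966 m³/s
Panel 2-3: Δb = 4 m, d̄ = (0.76+0.87)/2 = 0.815, v̄ = (0.33+0.41)/2 = 0.37 → q = 4×0.815×0.37 = 1.206 m³/s
Panel 3-4: Δb = 1.9 m, d̄ = (0.87+1.11)/2 = 0.99, v̄ = (0.41+0.38)/2 = 0.395 → q = 1.9×0.99×0.395 = 0.7430 m³/s
Panel 4-5: Δb = 4.3 m, d̄ = (1.11+0.39)/2 = 0.75, v̄ = (0.38+0.27)/2 = 0.325 → q = 4.3×0.75×0.325 = 1.048 m³/s
Panel 5-6: Δb = 1.3 m, d̄ = (0.39+0.24)/2 = 0.315, v̄ = (0.27+0.23)/2 = 0.25 → q = 1.3×0.315×0.25 = 0.1024 m³/s
Q = Σ q = 3.596 m³/s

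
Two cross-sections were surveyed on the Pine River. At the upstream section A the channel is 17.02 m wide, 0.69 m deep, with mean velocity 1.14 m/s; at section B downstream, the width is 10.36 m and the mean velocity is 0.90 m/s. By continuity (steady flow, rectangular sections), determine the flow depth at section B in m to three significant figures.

Q = A₁V₁ = (17.02×0.69) × 1.14 = 13.39 m³/s
d₂ = Q/(b₂ V₂) = 13.39/(10.36×0.90) = 1.436 m

1.44 m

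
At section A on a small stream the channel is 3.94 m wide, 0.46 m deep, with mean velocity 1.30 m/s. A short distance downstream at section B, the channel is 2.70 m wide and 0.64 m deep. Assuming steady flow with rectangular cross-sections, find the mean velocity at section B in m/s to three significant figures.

Q = A₁V₁ = (3.94×0.46) × 1.30 = 2.356 m³/s
A₂ = 2.70 × 0.64 = 1.728 m²
V₂ = Q/A₂ = 2.356/1.728 = 1.363 m/s

1.36 m/s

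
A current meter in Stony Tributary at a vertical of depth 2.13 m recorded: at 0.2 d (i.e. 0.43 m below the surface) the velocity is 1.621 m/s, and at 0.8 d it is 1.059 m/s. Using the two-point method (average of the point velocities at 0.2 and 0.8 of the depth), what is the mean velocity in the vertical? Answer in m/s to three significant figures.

1.34 m/s

v̄ = (1.621 + 1.059) / 2 = 1.340 m/s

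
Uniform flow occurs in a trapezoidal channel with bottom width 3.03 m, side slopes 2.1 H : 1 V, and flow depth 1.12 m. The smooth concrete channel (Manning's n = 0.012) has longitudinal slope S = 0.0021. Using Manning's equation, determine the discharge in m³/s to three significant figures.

A = (b + z·y)·y = (3.03 + 2.1×1.12)×1.12 = 6.028 m²
P = b + 2y√(1+z²) = 3.03 + 2×1.12×√(1+2.1²) = 8.240 m
R = A/P = 6.028/8.240 = 0.7315 m
Q = (1/n)·A·R^(2/3)·S^(1/2) = (1/0.012) × 6.028 × 0.7315^(2/3) × 0.0021^(1/2) = 18.69 m³/s

18.7 m³/s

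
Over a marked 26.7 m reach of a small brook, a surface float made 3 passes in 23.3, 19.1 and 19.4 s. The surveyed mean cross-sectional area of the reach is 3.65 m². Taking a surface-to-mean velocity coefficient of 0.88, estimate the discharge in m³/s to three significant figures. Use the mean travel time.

4.16 m³/s

t̄ = (23.3 + 19.1 + 19.4) / 3 = 20.6 s
v_surface = L / t̄ = 26.7 / 20.6 = 1.296 m/s
v_mean = 0.88 × 1.296 = 1.141 m/s
Q = A × v_mean = 3.65 × 1.141 = 4.163 m³/s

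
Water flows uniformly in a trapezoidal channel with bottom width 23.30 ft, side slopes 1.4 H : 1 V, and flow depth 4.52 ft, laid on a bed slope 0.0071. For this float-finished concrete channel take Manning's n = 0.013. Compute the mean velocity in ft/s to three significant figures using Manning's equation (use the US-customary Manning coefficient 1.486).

A = (b + z·y)·y = (23.30 + 1.4×4.52)×4.52 = 133.9 ft²
P = b + 2y√(1+z²) = 23.30 + 2×4.52×√(1+1.4²) = 38.85 ft
R = A/P = 133.9/38.85 = 3.447 ft
Q = (1.486/n)·A·R^(2/3)·S^(1/2) = (1.486/0.013) × 133.9 × 3.447^(2/3) × 0.0071^(1/2) = 2943 ft³/s
V = Q/A = 2943/133.9 = 21.98 ft/s

22.0 ft/s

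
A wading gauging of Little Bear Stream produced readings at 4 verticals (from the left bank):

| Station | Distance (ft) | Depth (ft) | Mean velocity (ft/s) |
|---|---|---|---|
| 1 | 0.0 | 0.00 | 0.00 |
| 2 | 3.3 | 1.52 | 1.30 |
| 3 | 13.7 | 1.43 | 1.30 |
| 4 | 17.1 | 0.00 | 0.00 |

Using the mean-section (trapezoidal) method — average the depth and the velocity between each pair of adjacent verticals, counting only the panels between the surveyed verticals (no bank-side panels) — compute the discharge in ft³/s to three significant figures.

Panel 1-2: Δb = 3.3 ft, d̄ = (0.00+1.52)/2 = 0.76, v̄ = (0.00+1.30)/2 = 0.65 → q = 3.3×0.76×0.65 = 1.630 ft³/s
Panel 2-3: Δb = 10.4 ft, d̄ = (1.52+1.43)/2 = 1.475, v̄ = (1.30+1.30)/2 = 1.3 → q = 10.4×1.475×1.3 = 19.94 ft³/s
Panel 3-4: Δb = 3.4 ft, d̄ = (1.43+0.00)/2 = 0.715, v̄ = (1.30+0.00)/2 = 0.65 → q = 3.4×0.715×0.65 = 1.580 ft³/s
Q = Σ q = 23.15 ft³/s

23.2 ft³/s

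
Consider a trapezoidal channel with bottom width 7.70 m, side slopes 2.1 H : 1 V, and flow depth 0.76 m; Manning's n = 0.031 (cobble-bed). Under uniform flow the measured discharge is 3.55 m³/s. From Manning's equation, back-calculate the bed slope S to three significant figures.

0.000450

A = (b + z·y)·y = (7.70 + 2.1×0.76)×0.76 = 7.065 m²
P = b + 2y√(1+z²) = 7.70 + 2×0.76×√(1+2.1²) = 11.24 m
R = A/P = 7.065/11.24 = 0.6288 m
S = (Q·n / (1·A·R^(2/3)))² = (3.55×0.031 / (1×7.065×0.7340))² = 0.0004504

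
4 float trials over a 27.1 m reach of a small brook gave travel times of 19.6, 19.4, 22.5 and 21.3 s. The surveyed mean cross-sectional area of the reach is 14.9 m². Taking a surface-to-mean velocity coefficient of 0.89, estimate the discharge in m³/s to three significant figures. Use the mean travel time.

17.4 m³/s

t̄ = (19.6 + 19.4 + 22.5 + 21.3) / 4 = 20.7 s
v_surface = L / t̄ = 27.1 / 20.7 = 1.309 m/s
v_mean = 0.89 × 1.309 = 1.165 m/s
Q = A × v_mean = 14.9 × 1.165 = 17.36 m³/s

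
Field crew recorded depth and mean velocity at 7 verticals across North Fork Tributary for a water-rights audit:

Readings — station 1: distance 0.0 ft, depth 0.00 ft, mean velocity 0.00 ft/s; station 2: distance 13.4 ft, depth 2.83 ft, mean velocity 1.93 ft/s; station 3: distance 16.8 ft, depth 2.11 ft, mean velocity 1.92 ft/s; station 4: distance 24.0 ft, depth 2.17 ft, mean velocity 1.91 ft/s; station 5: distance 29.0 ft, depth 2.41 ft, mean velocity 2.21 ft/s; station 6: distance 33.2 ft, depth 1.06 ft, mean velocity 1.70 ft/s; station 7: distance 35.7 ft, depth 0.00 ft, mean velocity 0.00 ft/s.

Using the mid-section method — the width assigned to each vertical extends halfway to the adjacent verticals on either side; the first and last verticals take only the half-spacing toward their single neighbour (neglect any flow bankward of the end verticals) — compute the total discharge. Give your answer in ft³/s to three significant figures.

w_2 = (16.8 − 0.0)/2 = 8.4 ft; q_2 = 1.93 × 2.83 × 8.4 = 45.88 ft³/s
w_3 = (24.0 − 13.4)/2 = 5.3 ft; q_3 = 1.92 × 2.11 × 5.3 = 21.47 ft³/s
w_4 = (29.0 − 16.8)/2 = 6.1 ft; q_4 = 1.91 × 2.17 × 6.1 = 25.28 ft³/s
w_5 = (33.2 − 24.0)/2 = 4.6 ft; q_5 = 2.21 × 2.41 × 4.6 = 24.50 ft³/s
w_6 = (35.7 − 29.0)/2 = 3.35 ft; q_6 = 1.70 × 1.06 × 3.35 = 6.037 ft³/s
Stations 1, 7 contribute zero (depth or velocity is 0).
Q = Σ qᵢ = 123.2 ft³/s

123 ft³/s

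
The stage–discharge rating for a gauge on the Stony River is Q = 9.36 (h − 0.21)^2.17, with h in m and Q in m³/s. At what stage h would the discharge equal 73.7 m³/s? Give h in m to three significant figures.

2.80 m

h − h₀ = (Q/C)^(1/b) = (73.7/9.36)^(1/2.17) = 2.588 m
h = 0.21 + 2.588 = 2.798 m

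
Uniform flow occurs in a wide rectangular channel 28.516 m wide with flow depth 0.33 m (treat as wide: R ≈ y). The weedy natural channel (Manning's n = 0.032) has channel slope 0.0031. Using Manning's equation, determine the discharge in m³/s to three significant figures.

A = b·y = 28.516 × 0.33 = 9.410 m²
Wide channel: R ≈ y = 0.33 m
Q = (1/n)·A·R^(2/3)·S^(1/2) = (1/0.032) × 9.410 × 0.3300^(2/3) × 0.0031^(1/2) = 7.819 m³/s

7.82 m³/s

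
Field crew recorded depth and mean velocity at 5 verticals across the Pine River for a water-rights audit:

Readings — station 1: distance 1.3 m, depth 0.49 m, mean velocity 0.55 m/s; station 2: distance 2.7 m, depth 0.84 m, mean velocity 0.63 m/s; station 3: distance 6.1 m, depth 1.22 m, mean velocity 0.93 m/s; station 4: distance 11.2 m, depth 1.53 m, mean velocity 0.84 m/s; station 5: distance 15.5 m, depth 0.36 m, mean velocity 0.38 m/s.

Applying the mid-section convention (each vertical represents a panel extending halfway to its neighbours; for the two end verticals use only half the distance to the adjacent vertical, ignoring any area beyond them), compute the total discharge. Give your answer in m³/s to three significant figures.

12.6 m³/s

w_1 = (2.7 − 1.3)/2 = 0.7 m; q_1 = 0.55 × 0.49 × 0.7 = 0.1887 m³/s
w_2 = (6.1 − 1.3)/2 = 2.4 m; q_2 = 0.63 × 0.84 × 2.4 = 1.270 m³/s
w_3 = (11.2 − 2.7)/2 = 4.25 m; q_3 = 0.93 × 1.22 × 4.25 = 4.822 m³/s
w_4 = (15.5 − 6.1)/2 = 4.7 m; q_4 = 0.84 × 1.53 × 4.7 = 6.040 m³/s
w_5 = (15.5 − 11.2)/2 = 2.15 m; q_5 = 0.38 × 0.36 × 2.15 = 0.2941 m³/s
Q = Σ qᵢ = 12.62 m³/s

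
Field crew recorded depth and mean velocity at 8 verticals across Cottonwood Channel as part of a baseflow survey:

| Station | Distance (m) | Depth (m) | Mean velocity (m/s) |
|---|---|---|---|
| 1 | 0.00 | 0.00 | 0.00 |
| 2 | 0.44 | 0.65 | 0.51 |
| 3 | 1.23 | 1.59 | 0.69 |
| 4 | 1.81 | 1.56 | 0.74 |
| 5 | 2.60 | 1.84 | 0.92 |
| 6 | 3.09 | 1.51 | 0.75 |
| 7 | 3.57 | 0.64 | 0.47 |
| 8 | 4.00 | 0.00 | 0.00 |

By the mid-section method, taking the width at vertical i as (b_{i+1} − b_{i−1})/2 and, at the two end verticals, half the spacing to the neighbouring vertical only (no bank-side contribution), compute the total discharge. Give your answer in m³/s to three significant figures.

w_2 = (1.23 − 0.00)/2 = 0.615 m; q_2 = 0.51 × 0.65 × 0.615 = 0.2039 m³/s
w_3 = (1.81 − 0.44)/2 = 0.685 m; q_3 = 0.69 × 1.59 × 0.685 = 0.7515 m³/s
w_4 = (2.60 − 1.23)/2 = 0.685 m; q_4 = 0.74 × 1.56 × 0.685 = 0.7908 m³/s
w_5 = (3.09 − 1.81)/2 = 0.64 m; q_5 = 0.92 × 1.84 × 0.64 = 1.083 m³/s
w_6 = (3.57 − 2.60)/2 = 0.485 m; q_6 = 0.75 × 1.51 × 0.485 = 0.5493 m³/s
w_7 = (4.00 − 3.09)/2 = 0.455 m; q_7 = 0.47 × 0.64 × 0.455 = 0.1369 m³/s
Stations 1, 8 contribute zero (depth or velocity is 0).
Q = Σ qᵢ = 3.516 m³/s

3.52 m³/s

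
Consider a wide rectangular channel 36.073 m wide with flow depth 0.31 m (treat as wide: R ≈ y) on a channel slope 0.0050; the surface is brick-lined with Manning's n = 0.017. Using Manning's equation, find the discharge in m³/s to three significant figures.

21.3 m³/s

A = b·y = 36.073 × 0.31 = 11.18 m²
Wide channel: R ≈ y = 0.31 m
Q = (1/n)·A·R^(2/3)·S^(1/2) = (1/0.017) × 11.18 × 0.3100^(2/3) × 0.0050^(1/2) = 21.31 m³/s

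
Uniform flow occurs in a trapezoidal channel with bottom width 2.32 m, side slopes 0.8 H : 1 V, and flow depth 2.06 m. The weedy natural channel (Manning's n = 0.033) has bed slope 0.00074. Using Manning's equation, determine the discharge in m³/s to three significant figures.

7.08 m³/s

A = (b + z·y)·y = (2.32 + 0.8×2.06)×2.06 = 8.174 m²
P = b + 2y√(1+z²) = 2.32 + 2×2.06×√(1+0.8²) = 7.596 m
R = A/P = 8.174/7.596 = 1.076 m
Q = (1/n)·A·R^(2/3)·S^(1/2) = (1/0.033) × 8.174 × 1.076^(2/3) × 0.00074^(1/2) = 7.076 m³/s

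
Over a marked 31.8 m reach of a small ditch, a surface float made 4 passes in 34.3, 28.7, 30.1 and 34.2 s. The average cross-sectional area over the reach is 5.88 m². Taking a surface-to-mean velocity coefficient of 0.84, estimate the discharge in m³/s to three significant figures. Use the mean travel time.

4.94 m³/s

t̄ = (34.3 + 28.7 + 30.1 + 34.2) / 4 = 31.825 s
v_surface = L / t̄ = 31.8 / 31.825 = 0.9992 m/s
v_mean = 0.84 × 0.9992 = 0.8393 m/s
Q = A × v_mean = 5.88 × 0.8393 = 4.935 m³/s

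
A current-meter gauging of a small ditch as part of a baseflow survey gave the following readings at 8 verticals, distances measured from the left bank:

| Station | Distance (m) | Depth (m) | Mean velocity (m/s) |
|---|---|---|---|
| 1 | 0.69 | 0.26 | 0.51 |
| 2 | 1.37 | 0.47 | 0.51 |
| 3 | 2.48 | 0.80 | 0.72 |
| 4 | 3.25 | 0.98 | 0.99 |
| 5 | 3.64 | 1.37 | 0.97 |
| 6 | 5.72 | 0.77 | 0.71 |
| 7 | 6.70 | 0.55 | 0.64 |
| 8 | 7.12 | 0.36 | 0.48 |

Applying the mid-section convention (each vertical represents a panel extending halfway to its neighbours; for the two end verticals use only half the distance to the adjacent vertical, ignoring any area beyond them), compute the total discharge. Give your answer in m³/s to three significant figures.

4.12 m³/s

w_1 = (1.37 − 0.69)/2 = 0.34 m; q_1 = 0.51 × 0.26 × 0.34 = 0.04508 m³/s
w_2 = (2.48 − 0.69)/2 = 0.895 m; q_2 = 0.51 × 0.47 × 0.895 = 0.2145 m³/s
w_3 = (3.25 − 1.37)/2 = 0.94 m; q_3 = 0.72 × 0.80 × 0.94 = 0.5414 m³/s
w_4 = (3.64 − 2.48)/2 = 0.58 m; q_4 = 0.99 × 0.98 × 0.58 = 0.5627 m³/s
w_5 = (5.72 − 3.25)/2 = 1.235 m; q_5 = 0.97 × 1.37 × 1.235 = 1.641 m³/s
w_6 = (6.70 − 3.64)/2 = 1.53 m; q_6 = 0.71 × 0.77 × 1.53 = 0.8365 m³/s
w_7 = (7.12 − 5.72)/2 = 0.7 m; q_7 = 0.64 × 0.55 × 0.7 = 0.2464 m³/s
w_8 = (7.12 − 6.70)/2 = 0.21 m; q_8 = 0.48 × 0.36 × 0.21 = 0.03629 m³/s
Q = Σ qᵢ = 4.124 m³/s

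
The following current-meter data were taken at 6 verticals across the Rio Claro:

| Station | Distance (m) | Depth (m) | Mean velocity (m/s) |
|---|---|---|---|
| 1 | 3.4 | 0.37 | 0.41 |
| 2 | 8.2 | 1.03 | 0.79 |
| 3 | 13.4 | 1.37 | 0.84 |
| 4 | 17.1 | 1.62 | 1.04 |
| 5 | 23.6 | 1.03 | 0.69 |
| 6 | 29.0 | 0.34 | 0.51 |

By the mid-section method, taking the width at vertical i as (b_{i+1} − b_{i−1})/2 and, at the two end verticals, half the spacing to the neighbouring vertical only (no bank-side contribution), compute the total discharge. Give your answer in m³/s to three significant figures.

w_1 = (8.2 − 3.4)/2 = 2.4 m; q_1 = 0.41 × 0.37 × 2.4 = 0.3641 m³/s
w_2 = (13.4 − 3.4)/2 = 5 m; q_2 = 0.79 × 1.03 × 5 = 4.069 m³/s
w_3 = (17.1 − 8.2)/2 = 4.45 m; q_3 = 0.84 × 1.37 × 4.45 = 5.121 m³/s
w_4 = (23.6 − 13.4)/2 = 5.1 m; q_4 = 1.04 × 1.62 × 5.1 = 8.592 m³/s
w_5 = (29.0 − 17.1)/2 = 5.95 m; q_5 = 0.69 × 1.03 × 5.95 = 4.229 m³/s
w_6 = (29.0 − 23.6)/2 = 2.7 m; q_6 = 0.51 × 0.34 × 2.7 = 0.4682 m³/s
Q = Σ qᵢ = 22.84 m³/s

22.8 m³/s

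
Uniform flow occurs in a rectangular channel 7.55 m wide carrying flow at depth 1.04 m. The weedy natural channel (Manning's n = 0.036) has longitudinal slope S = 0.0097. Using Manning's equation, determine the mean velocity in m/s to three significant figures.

A = b·y = 7.55 × 1.04 = 7.852 m²
P = b + 2y = 7.55 + 2×1.04 = 9.630 m
R = A/P = 7.852/9.630 = 0.8154 m
Q = (1/n)·A·R^(2/3)·S^(1/2) = (1/0.036) × 7.852 × 0.8154^(2/3) × 0.0097^(1/2) = 18.75 m³/s
V = Q/A = 18.75/7.852 = 2.388 m/s

2.39 m/s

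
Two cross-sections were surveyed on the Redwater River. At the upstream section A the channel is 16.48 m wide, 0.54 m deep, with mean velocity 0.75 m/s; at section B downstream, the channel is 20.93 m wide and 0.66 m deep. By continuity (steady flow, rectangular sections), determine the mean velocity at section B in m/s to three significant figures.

0.483 m/s

Q = A₁V₁ = (16.48×0.54) × 0.75 = 6.674 m³/s
A₂ = 20.93 × 0.66 = 13.81 m²
V₂ = Q/A₂ = 6.674/13.81 = 0.4832 m/s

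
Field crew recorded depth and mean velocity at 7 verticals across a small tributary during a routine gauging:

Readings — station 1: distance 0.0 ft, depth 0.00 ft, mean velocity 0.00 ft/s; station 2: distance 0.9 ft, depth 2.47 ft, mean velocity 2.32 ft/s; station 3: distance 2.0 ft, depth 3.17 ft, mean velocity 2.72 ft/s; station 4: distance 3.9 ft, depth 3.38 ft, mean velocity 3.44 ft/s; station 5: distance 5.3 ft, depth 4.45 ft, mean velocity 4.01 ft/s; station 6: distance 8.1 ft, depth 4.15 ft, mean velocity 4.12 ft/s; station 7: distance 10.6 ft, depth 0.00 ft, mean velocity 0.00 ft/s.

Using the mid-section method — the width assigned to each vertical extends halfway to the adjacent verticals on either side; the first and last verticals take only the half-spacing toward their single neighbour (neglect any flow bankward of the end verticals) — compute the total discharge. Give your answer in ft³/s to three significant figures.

w_2 = (2.0 − 0.0)/2 = 1 ft; q_2 = 2.32 × 2.47 × 1 = 5.730 ft³/s
w_3 = (3.9 − 0.9)/2 = 1.5 ft; q_3 = 2.72 × 3.17 × 1.5 = 12.93 ft³/s
w_4 = (5.3 − 2.0)/2 = 1.65 ft; q_4 = 3.44 × 3.38 × 1.65 = 19.18 ft³/s
w_5 = (8.1 − 3.9)/2 = 2.1 ft; q_5 = 4.01 × 4.45 × 2.1 = 37.47 ft³/s
w_6 = (10.6 − 5.3)/2 = 2.65 ft; q_6 = 4.12 × 4.15 × 2.65 = 45.31 ft³/s
Stations 1, 7 contribute zero (depth or velocity is 0).
Q = Σ qᵢ = 120.6 ft³/s

121 ft³/s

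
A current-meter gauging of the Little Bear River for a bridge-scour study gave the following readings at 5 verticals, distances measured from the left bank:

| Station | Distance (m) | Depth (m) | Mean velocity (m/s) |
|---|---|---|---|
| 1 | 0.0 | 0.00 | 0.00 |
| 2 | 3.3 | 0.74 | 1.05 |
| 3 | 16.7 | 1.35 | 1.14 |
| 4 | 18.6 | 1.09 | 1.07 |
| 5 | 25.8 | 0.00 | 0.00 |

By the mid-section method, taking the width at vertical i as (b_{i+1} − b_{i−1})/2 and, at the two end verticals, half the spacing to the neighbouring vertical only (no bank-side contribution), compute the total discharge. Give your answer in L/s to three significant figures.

w_2 = (16.7 − 0.0)/2 = 8.35 m; q_2 = 1.05 × 0.74 × 8.35 = 6.488 m³/s
w_3 = (18.6 − 3.3)/2 = 7.65 m; q_3 = 1.14 × 1.35 × 7.65 = 11.77 m³/s
w_4 = (25.8 − 16.7)/2 = 4.55 m; q_4 = 1.07 × 1.09 × 4.55 = 5.307 m³/s
Stations 1, 5 contribute zero (depth or velocity is 0).
Q = Σ qᵢ = 23.57 m³/s
= 23.57 × 1000 = 23570 L/s

23600 L/s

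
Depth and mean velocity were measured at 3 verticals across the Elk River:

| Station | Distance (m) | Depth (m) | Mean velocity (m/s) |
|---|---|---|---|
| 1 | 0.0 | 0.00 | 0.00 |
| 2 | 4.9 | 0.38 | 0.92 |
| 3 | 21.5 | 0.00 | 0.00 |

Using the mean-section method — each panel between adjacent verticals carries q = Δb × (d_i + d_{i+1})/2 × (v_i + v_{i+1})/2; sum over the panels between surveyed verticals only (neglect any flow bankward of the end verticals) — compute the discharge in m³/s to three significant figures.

1.88 m³/s

Panel 1-2: Δb = 4.9 m, d̄ = (0.00+0.38)/2 = 0.19, v̄ = (0.00+0.92)/2 = 0.46 → q = 4.9×0.19×0.46 = 0.4283 m³/s
Panel 2-3: Δb = 16.6 m, d̄ = (0.38+0.00)/2 = 0.19, v̄ = (0.92+0.00)/2 = 0.46 → q = 16.6×0.19×0.46 = 1.451 m³/s
Q = Σ q = 1.879 m³/s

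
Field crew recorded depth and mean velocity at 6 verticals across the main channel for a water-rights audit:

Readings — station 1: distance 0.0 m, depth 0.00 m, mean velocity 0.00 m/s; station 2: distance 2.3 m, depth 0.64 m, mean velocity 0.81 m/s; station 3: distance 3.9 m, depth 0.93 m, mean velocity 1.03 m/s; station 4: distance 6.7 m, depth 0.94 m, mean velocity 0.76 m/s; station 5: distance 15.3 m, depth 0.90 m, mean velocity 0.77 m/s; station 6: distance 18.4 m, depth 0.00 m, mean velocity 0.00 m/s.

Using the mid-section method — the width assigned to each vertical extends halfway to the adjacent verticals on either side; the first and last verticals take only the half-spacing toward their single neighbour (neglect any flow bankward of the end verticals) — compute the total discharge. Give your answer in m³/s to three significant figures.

w_2 = (3.9 − 0.0)/2 = 1.95 m; q_2 = 0.81 × 0.64 × 1.95 = 1.011 m³/s
w_3 = (6.7 − 2.3)/2 = 2.2 m; q_3 = 1.03 × 0.93 × 2.2 = 2.107 m³/s
w_4 = (15.3 − 3.9)/2 = 5.7 m; q_4 = 0.76 × 0.94 × 5.7 = 4.072 m³/s
w_5 = (18.4 − 6.7)/2 = 5.85 m; q_5 = 0.77 × 0.90 × 5.85 = 4.054 m³/s
Stations 1, 6 contribute zero (depth or velocity is 0).
Q = Σ qᵢ = 11.24 m³/s

11.2 m³/s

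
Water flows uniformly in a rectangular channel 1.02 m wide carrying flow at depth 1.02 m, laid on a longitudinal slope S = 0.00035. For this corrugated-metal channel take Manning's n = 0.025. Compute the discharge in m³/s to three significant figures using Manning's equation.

0.379 m³/s

A = b·y = 1.02 × 1.02 = 1.040 m²
P = b + 2y = 1.02 + 2×1.02 = 3.060 m
R = A/P = 1.040/3.060 = 0.3400 m
Q = (1/n)·A·R^(2/3)·S^(1/2) = (1/0.025) × 1.040 × 0.3400^(2/3) × 0.00035^(1/2) = 0.3793 m³/s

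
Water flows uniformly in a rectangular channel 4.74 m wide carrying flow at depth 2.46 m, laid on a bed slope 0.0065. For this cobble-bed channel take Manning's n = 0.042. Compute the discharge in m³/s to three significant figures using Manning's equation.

25.4 m³/s

A = b·y = 4.74 × 2.46 = 11.66 m²
P = b + 2y = 4.74 + 2×2.46 = 9.660 m
R = A/P = 11.66/9.660 = 1.207 m
Q = (1/n)·A·R^(2/3)·S^(1/2) = (1/0.042) × 11.66 × 1.207^(2/3) × 0.0065^(1/2) = 25.38 m³/s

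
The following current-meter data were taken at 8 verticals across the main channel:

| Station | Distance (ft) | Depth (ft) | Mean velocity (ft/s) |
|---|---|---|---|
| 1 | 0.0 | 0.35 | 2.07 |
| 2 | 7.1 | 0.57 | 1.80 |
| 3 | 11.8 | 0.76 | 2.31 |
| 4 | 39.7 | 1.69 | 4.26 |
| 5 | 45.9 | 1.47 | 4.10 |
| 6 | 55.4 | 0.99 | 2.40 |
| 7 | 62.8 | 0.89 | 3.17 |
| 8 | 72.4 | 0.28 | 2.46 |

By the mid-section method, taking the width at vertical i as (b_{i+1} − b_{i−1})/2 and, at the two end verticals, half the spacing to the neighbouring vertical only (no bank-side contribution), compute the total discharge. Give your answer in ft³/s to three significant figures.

255 ft³/s

w_1 = (7.1 − 0.0)/2 = 3.55 ft; q_1 = 2.07 × 0.35 × 3.55 = 2.572 ft³/s
w_2 = (11.8 − 0.0)/2 = 5.9 ft; q_2 = 1.80 × 0.57 × 5.9 = 6.053 ft³/s
w_3 = (39.7 − 7.1)/2 = 16.3 ft; q_3 = 2.31 × 0.76 × 16.3 = 28.62 ft³/s
w_4 = (45.9 − 11.8)/2 = 17.05 ft; q_4 = 4.26 × 1.69 × 17.05 = 122.7 ft³/s
w_5 = (55.4 − 39.7)/2 = 7.85 ft; q_5 = 4.10 × 1.47 × 7.85 = 47.31 ft³/s
w_6 = (62.8 − 45.9)/2 = 8.45 ft; q_6 = 2.40 × 0.99 × 8.45 = 20.08 ft³/s
w_7 = (72.4 − 55.4)/2 = 8.5 ft; q_7 = 3.17 × 0.89 × 8.5 = 23.98 ft³/s
w_8 = (72.4 − 62.8)/2 = 4.8 ft; q_8 = 2.46 × 0.28 × 4.8 = 3.306 ft³/s
Q = Σ qᵢ = 254.7 ft³/s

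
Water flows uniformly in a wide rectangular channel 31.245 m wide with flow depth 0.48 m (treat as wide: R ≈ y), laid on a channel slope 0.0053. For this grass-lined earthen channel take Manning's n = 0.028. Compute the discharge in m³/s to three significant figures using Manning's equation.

23.9 m³/s

A = b·y = 31.245 × 0.48 = 15.00 m²
Wide channel: R ≈ y = 0.48 m
Q = (1/n)·A·R^(2/3)·S^(1/2) = (1/0.028) × 15.00 × 0.4800^(2/3) × 0.0053^(1/2) = 23.91 m³/s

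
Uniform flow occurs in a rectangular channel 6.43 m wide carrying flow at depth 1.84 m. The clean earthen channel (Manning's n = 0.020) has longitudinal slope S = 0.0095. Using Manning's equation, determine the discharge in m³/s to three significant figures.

64.0 m³/s

A = b·y = 6.43 × 1.84 = 11.83 m²
P = b + 2y = 6.43 + 2×1.84 = 10.11 m
R = A/P = 11.83/10.11 = 1.170 m
Q = (1/n)·A·R^(2/3)·S^(1/2) = (1/0.020) × 11.83 × 1.170^(2/3) × 0.0095^(1/2) = 64.03 m³/s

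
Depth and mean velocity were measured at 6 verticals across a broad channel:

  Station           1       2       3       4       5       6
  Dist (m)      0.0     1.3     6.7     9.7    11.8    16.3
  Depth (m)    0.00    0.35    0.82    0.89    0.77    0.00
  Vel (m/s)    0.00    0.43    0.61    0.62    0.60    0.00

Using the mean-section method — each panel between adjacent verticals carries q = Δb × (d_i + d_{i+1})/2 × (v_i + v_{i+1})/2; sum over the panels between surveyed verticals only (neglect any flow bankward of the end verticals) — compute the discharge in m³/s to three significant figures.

Panel 1-2: Δb = 1.3 m, d̄ = (0.00+0.35)/2 = 0.175, v̄ = (0.00+0.43)/2 = 0.215 → q = 1.3×0.175×0.215 = 0.04891 m³/s
Panel 2-3: Δb = 5.4 m, d̄ = (0.35+0.82)/2 = 0.585, v̄ = (0.43+0.61)/2 = 0.52 → q = 5.4×0.585×0.52 = 1.643 m³/s
Panel 3-4: Δb = 3 m, d̄ = (0.82+0.89)/2 = 0.855, v̄ = (0.61+0.62)/2 = 0.615 → q = 3×0.855×0.615 = 1.577 m³/s
Panel 4-5: Δb = 2.1 m, d̄ = (0.89+0.77)/2 = 0.83, v̄ = (0.62+0.60)/2 = 0.61 → q = 2.1×0.83×0.61 = 1.063 m³/s
Panel 5-6: Δb = 4.5 m, d̄ = (0.77+0.00)/2 = 0.385, v̄ = (0.60+0.00)/2 = 0.3 → q = 4.5×0.385×0.3 = 0.5198 m³/s
Q = Σ q = 4.852 m³/s

4.85 m³/s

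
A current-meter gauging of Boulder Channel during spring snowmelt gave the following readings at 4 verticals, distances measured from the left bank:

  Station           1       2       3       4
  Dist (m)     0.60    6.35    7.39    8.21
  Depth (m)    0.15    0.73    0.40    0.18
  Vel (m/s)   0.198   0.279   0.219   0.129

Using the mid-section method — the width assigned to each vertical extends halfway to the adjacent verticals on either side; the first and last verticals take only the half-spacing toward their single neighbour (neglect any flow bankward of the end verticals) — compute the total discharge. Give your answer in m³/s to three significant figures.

0.868 m³/s

w_1 = (6.35 − 0.60)/2 = 2.875 m; q_1 = 0.198 × 0.15 × 2.875 = 0.08539 m³/s
w_2 = (7.39 − 0.60)/2 = 3.395 m; q_2 = 0.279 × 0.73 × 3.395 = 0.6915 m³/s
w_3 = (8.21 − 6.35)/2 = 0.93 m; q_3 = 0.219 × 0.40 × 0.93 = 0.08147 m³/s
w_4 = (8.21 − 7.39)/2 = 0.41 m; q_4 = 0.129 × 0.18 × 0.41 = 0.009520 m³/s
Q = Σ qᵢ = 0.8678 m³/s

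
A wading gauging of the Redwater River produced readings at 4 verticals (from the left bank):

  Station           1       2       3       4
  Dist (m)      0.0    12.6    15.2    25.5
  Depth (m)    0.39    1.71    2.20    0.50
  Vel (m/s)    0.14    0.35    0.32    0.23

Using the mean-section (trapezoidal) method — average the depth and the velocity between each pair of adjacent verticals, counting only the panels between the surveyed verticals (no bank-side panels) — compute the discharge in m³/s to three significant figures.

8.77 m³/s

Panel 1-2: Δb = 12.6 m, d̄ = (0.39+1.71)/2 = 1.05, v̄ = (0.14+0.35)/2 = 0.245 → q = 12.6×1.05×0.245 = 3.241 m³/s
Panel 2-3: Δb = 2.6 m, d̄ = (1.71+2.20)/2 = 1.955, v̄ = (0.35+0.32)/2 = 0.335 → q = 2.6×1.955×0.335 = 1.703 m³/s
Panel 3-4: Δb = 10.3 m, d̄ = (2.20+0.50)/2 = 1.35, v̄ = (0.32+0.23)/2 = 0.275 → q = 10.3×1.35×0.275 = 3.824 m³/s
Q = Σ q = 8.768 m³/s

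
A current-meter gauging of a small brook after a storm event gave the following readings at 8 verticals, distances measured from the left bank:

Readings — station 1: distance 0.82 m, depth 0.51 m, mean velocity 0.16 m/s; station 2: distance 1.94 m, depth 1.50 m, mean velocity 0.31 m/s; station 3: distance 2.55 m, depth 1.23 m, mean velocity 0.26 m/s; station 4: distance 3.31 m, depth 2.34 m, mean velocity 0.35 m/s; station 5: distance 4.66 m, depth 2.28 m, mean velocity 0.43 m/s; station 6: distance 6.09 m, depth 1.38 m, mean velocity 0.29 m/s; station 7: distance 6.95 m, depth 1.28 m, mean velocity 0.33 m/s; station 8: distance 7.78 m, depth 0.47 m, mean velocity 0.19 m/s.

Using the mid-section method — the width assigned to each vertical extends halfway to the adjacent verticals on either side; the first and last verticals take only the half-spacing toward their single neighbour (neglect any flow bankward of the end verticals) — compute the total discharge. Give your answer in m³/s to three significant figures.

w_1 = (1.94 − 0.82)/2 = 0.56 m; q_1 = 0.16 × 0.51 × 0.56 = 0.04570 m³/s
w_2 = (2.55 − 0.82)/2 = 0.865 m; q_2 = 0.31 × 1.50 × 0.865 = 0.4022 m³/s
w_3 = (3.31 − 1.94)/2 = 0.685 m; q_3 = 0.26 × 1.23 × 0.685 = 0.2191 m³/s
w_4 = (4.66 − 2.55)/2 = 1.055 m; q_4 = 0.35 × 2.34 × 1.055 = 0.8640 m³/s
w_5 = (6.09 − 3.31)/2 = 1.39 m; q_5 = 0.43 × 2.28 × 1.39 = 1.363 m³/s
w_6 = (6.95 − 4.66)/2 = 1.145 m; q_6 = 0.29 × 1.38 × 1.145 = 0.4582 m³/s
w_7 = (7.78 − 6.09)/2 = 0.845 m; q_7 = 0.33 × 1.28 × 0.845 = 0.3569 m³/s
w_8 = (7.78 − 6.95)/2 = 0.415 m; q_8 = 0.19 × 0.47 × 0.415 = 0.03706 m³/s
Q = Σ qᵢ = 3.746 m³/s

3.75 m³/s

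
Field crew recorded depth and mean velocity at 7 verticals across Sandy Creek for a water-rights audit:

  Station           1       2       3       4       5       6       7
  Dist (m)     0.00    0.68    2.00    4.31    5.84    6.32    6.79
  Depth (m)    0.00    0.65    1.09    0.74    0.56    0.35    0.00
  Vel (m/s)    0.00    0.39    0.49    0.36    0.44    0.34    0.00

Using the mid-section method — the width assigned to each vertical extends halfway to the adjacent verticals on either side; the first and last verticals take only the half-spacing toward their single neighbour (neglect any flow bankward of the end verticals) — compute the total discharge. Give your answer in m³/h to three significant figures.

w_2 = (2.00 − 0.00)/2 = 1 m; q_2 = 0.39 × 0.65 × 1 = 0.2535 m³/s
w_3 = (4.31 − 0.68)/2 = 1.815 m; q_3 = 0.49 × 1.09 × 1.815 = 0.9694 m³/s
w_4 = (5.84 − 2.00)/2 = 1.92 m; q_4 = 0.36 × 0.74 × 1.92 = 0.5115 m³/s
w_5 = (6.32 − 4.31)/2 = 1.005 m; q_5 = 0.44 × 0.56 × 1.005 = 0.2476 m³/s
w_6 = (6.79 − 5.84)/2 = 0.475 m; q_6 = 0.34 × 0.35 × 0.475 = 0.05653 m³/s
Stations 1, 7 contribute zero (depth or velocity is 0).
Q = Σ qᵢ = 2.039 m³/s
= 2.039 × 3600 = 7339 m³/h

7340 m³/h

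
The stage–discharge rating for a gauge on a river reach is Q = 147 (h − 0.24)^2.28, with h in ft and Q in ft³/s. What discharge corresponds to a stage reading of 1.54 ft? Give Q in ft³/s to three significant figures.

Q = 147 × (1.54 − 0.24)^2.28 = 147 × 1.3^2.28 = 267.4 ft³/s

267 ft³/s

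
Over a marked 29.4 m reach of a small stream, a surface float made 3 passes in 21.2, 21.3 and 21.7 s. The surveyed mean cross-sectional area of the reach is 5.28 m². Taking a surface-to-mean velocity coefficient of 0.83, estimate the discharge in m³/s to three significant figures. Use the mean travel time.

t̄ = (21.2 + 21.3 + 21.7) / 3 = 21.4 s
v_surface = L / t̄ = 29.4 / 21.4 = 1.374 m/s
v_mean = 0.83 × 1.374 = 1.140 m/s
Q = A × v_mean = 5.28 × 1.140 = 6.021 m³/s

6.02 m³/s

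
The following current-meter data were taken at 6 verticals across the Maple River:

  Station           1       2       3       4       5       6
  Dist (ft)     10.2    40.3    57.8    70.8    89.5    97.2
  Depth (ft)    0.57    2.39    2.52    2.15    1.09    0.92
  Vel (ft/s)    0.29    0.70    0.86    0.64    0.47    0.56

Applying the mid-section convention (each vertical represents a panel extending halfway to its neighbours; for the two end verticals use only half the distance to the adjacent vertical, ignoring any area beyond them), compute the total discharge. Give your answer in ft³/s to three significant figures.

w_1 = (40.3 − 10.2)/2 = 15.05 ft; q_1 = 0.29 × 0.57 × 15.05 = 2.488 ft³/s
w_2 = (57.8 − 10.2)/2 = 23.8 ft; q_2 = 0.70 × 2.39 × 23.8 = 39.82 ft³/s
w_3 = (70.8 − 40.3)/2 = 15.25 ft; q_3 = 0.86 × 2.52 × 15.25 = 33.05 ft³/s
w_4 = (89.5 − 57.8)/2 = 15.85 ft; q_4 = 0.64 × 2.15 × 15.85 = 21.81 ft³/s
w_5 = (97.2 − 70.8)/2 = 13.2 ft; q_5 = 0.47 × 1.09 × 13.2 = 6.762 ft³/s
w_6 = (97.2 − 89.5)/2 = 3.85 ft; q_6 = 0.56 × 0.92 × 3.85 = 1.984 ft³/s
Q = Σ qᵢ = 105.9 ft³/s

106 ft³/s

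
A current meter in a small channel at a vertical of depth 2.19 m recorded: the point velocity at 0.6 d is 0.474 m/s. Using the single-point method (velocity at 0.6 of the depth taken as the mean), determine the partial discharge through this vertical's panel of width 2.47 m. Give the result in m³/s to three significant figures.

2.56 m³/s

v̄ = v₀.₆ = 0.474 m/s
q = v̄ × d × w = 0.4740 × 2.19 × 2.47 = 2.564 m³/s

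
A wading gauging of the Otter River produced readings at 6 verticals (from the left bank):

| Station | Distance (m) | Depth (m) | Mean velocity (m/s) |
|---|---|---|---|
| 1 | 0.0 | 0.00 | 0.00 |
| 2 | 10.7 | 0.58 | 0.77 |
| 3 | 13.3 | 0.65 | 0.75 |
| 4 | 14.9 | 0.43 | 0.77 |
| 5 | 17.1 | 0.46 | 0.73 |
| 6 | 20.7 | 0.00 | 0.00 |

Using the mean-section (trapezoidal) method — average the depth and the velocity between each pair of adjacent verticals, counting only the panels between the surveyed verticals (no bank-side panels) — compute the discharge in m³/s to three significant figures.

Panel 1-2: Δb = 10.7 m, d̄ = (0.00+0.58)/2 = 0.29, v̄ = (0.00+0.77)/2 = 0.385 → q = 10.7×0.29×0.385 = 1.195 m³/s
Panel 2-3: Δb = 2.6 m, d̄ = (0.58+0.65)/2 = 0.615, v̄ = (0.77+0.75)/2 = 0.76 → q = 2.6×0.615×0.76 = 1.215 m³/s
Panel 3-4: Δb = 1.6 m, d̄ = (0.65+0.43)/2 = 0.54, v̄ = (0.75+0.77)/2 = 0.76 → q = 1.6×0.54×0.76 = 0.6566 m³/s
Panel 4-5: Δb = 2.2 m, d̄ = (0.43+0.46)/2 = 0.445, v̄ = (0.77+0.73)/2 = 0.75 → q = 2.2×0.445×0.75 = 0.7343 m³/s
Panel 5-6: Δb = 3.6 m, d̄ = (0.46+0.00)/2 = 0.23, v̄ = (0.73+0.00)/2 = 0.365 → q = 3.6×0.23×0.365 = 0.3022 m³/s
Q = Σ q = 4.103 m³/s

4.10 m³/s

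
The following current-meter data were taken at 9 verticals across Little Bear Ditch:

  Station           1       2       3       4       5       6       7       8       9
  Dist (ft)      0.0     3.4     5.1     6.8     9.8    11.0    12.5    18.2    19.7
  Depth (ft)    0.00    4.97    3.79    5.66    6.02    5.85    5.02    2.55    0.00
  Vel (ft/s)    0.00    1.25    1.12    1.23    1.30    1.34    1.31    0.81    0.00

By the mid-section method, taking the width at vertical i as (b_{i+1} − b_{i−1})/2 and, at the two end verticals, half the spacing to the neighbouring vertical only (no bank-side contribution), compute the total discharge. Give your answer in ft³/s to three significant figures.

97.5 ft³/s

w_2 = (5.1 − 0.0)/2 = 2.55 ft; q_2 = 1.25 × 4.97 × 2.55 = 15.84 ft³/s
w_3 = (6.8 − 3.4)/2 = 1.7 ft; q_3 = 1.12 × 3.79 × 1.7 = 7.216 ft³/s
w_4 = (9.8 − 5.1)/2 = 2.35 ft; q_4 = 1.23 × 5.66 × 2.35 = 16.36 ft³/s
w_5 = (11.0 − 6.8)/2 = 2.1 ft; q_5 = 1.30 × 6.02 × 2.1 = 16.43 ft³/s
w_6 = (12.5 − 9.8)/2 = 1.35 ft; q_6 = 1.34 × 5.85 × 1.35 = 10.58 ft³/s
w_7 = (18.2 − 11.0)/2 = 3.6 ft; q_7 = 1.31 × 5.02 × 3.6 = 23.67 ft³/s
w_8 = (19.7 − 12.5)/2 = 3.6 ft; q_8 = 0.81 × 2.55 × 3.6 = 7.436 ft³/s
Stations 1, 9 contribute zero (depth or velocity is 0).
Q = Σ qᵢ = 97.55 ft³/s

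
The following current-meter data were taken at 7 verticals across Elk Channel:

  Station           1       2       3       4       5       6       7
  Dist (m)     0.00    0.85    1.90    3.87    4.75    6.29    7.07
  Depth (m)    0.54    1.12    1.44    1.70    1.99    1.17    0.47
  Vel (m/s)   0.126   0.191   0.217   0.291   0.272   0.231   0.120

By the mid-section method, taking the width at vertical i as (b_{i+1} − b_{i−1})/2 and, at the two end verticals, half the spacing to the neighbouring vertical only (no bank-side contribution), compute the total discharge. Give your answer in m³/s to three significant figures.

w_1 = (0.85 − 0.00)/2 = 0.425 m; q_1 = 0.126 × 0.54 × 0.425 = 0.02892 m³/s
w_2 = (1.90 − 0.00)/2 = 0.95 m; q_2 = 0.191 × 1.12 × 0.95 = 0.2032 m³/s
w_3 = (3.87 − 0.85)/2 = 1.51 m; q_3 = 0.217 × 1.44 × 1.51 = 0.4718 m³/s
w_4 = (4.75 − 1.90)/2 = 1.425 m; q_4 = 0.291 × 1.70 × 1.425 = 0.7049 m³/s
w_5 = (6.29 − 3.87)/2 = 1.21 m; q_5 = 0.272 × 1.99 × 1.21 = 0.6549 m³/s
w_6 = (7.07 − 4.75)/2 = 1.16 m; q_6 = 0.231 × 1.17 × 1.16 = 0.3135 m³/s
w_7 = (7.07 − 6.29)/2 = 0.39 m; q_7 = 0.120 × 0.47 × 0.39 = 0.02200 m³/s
Q = Σ qᵢ = 2.399 m³/s

2.40 m³/s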